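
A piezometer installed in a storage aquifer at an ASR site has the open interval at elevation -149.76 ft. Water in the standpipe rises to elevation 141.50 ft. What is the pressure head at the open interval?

ψ ≈ 291.26 ft

Total head h = 141.50 ft (the water-surface elevation in the piezometer).
Pressure head ψ = h − z = 141.50 − (-149.76) = 291.26 ft.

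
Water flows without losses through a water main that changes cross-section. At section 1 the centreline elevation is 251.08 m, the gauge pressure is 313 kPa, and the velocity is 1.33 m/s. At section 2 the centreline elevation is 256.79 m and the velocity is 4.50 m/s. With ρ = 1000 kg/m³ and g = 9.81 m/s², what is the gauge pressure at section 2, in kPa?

P₂ ≈ 248 kPa

Pressure head at 1: ψ₁ = P₁/(ρg) = 313×1000 / (1000 × 9.81) = 31.91 m.
Velocity heads: v₁²/2g = 1.33²/19.62 = 0.090 m; v₂²/2g = 4.50²/19.62 = 1.032 m.
Total head H = z₁ + ψ₁ + v₁²/2g = 251.08 + 31.91 + 0.090 = 283.08 m.
ψ₂ = H − z₂ − v₂²/2g = 283.08 − 256.79 − 1.032 = 25.26 m.
P₂ = ρgψ₂ = 1000 × 9.81 × 25.26 ≈ 248 kPa.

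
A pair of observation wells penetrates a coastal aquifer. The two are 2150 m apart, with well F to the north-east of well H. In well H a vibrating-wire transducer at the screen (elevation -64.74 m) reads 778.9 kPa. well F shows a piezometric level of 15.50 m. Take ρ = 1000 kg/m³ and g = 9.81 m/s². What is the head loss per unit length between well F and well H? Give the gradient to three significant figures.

i ≈ 0.000391 m/m

Pressure head at well H: ψ = P/(ρg) = 778.9×1000 / (1000 × 9.81) = 79.40 m.
Total head at well H: h = z + ψ = -64.74 + 79.40 = 14.66 m.
Total head at well F: h = 15.50 m (water level in the piezometer is the total head).
Head difference: h(well H) − h(well F) = 14.66 − 15.50 = -0.84 m.
Hydraulic gradient: i = |Δh| / L = 0.84 / 2150 = 0.000391.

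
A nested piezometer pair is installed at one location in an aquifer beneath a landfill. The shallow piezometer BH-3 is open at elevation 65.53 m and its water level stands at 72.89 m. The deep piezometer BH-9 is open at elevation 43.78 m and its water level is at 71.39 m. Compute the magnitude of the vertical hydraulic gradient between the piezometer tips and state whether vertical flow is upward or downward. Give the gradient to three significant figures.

|i_v| ≈ 0.0690; vertical flow is downward

Total head at BH-3: h = 72.89 m (water level in the standpipe).
Total head at BH-9: h = 71.39 m.
Δh = h(BH-3) − h(BH-9) = 72.89 − 71.39 = 1.50 m.
Vertical separation Δz = 65.53 − 43.78 = 21.75 m.
|i_v| = |Δh| / Δz = 1.50 / 21.75 = 0.0690.
Head is higher in the shallow piezometer, so vertical flow is downward (recharge condition).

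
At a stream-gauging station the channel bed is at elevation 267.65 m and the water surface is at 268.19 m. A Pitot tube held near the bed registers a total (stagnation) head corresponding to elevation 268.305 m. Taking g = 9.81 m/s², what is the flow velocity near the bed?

Near the bed, under hydrostatic conditions, the piezometric head (z + ψ) equals the free-surface elevation, 268.19 m.
Velocity head = total − piezometric = 268.305 − 268.19 = 0.115 m.
v = √(2g·h_v) = √(2 × 9.81 × 0.115) = 1.50 m/s.

v ≈ 1.50 m/s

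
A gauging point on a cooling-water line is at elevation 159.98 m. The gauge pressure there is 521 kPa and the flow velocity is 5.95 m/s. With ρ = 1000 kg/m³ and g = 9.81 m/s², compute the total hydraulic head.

h ≈ 214.89 m

Pressure head ψ = P/(ρg) = 521×1000 / (1000 × 9.81) = 53.11 m.
Velocity head = v²/(2g) = 5.95² / (2 × 9.81) = 1.804 m.
h = z + ψ + v²/(2g) = 159.98 + 53.11 + 1.804 = 214.89 m.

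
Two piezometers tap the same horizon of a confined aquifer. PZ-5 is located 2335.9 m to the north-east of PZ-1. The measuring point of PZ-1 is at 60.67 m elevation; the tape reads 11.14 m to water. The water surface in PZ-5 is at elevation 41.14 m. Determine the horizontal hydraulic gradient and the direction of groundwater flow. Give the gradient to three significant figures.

Total head at PZ-1: h = 60.67 − 11.14 = 49.53 m.
Total head at PZ-5: h = 41.14 m (water level in the piezometer is the total head).
Head difference: h(PZ-1) − h(PZ-5) = 49.53 − 41.14 = 8.39 m.
Hydraulic gradient: i = |Δh| / L = 8.39 / 2335.9 = 0.00359.
Flow is from higher to lower head: from PZ-1 toward PZ-5, i.e. toward the north-east.

i ≈ 0.00359; groundwater flows toward the north-east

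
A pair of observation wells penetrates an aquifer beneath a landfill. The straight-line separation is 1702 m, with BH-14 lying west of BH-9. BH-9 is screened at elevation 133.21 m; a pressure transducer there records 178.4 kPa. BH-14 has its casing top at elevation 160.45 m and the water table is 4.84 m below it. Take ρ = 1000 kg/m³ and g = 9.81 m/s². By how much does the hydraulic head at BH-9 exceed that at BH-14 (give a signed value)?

Δh ≈ -4.21 m

Pressure head at BH-9: ψ = P/(ρg) = 178.4×1000 / (1000 × 9.81) = 18.19 m.
Total head at BH-9: h = z + ψ = 133.21 + 18.19 = 151.40 m.
Total head at BH-14: h = 160.45 − 4.84 = 155.61 m.
Head difference: h(BH-9) − h(BH-14) = 151.40 − 155.61 = -4.21 m.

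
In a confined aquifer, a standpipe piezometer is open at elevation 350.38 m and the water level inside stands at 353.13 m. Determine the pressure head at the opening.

Total head h = 353.13 m (the water-surface elevation in the piezometer).
Pressure head ψ = h − z = 353.13 − 350.38 = 2.75 m.

ψ ≈ 2.75 m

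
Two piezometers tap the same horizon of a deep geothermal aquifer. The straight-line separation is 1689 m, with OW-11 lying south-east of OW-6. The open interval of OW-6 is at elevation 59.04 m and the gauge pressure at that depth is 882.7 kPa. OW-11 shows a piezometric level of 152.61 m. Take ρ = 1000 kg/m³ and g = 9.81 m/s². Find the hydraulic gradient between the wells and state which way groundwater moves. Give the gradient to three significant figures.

Pressure head at OW-6: ψ = P/(ρg) = 882.7×1000 / (1000 × 9.81) = 89.98 m.
Total head at OW-6: h = z + ψ = 59.04 + 89.98 = 149.02 m.
Total head at OW-11: h = 152.61 m (water level in the piezometer is the total head).
Head difference: h(OW-6) − h(OW-11) = 149.02 − 152.61 = -3.59 m.
Hydraulic gradient: i = |Δh| / L = 3.59 / 1689 = 0.00213.
Flow is from higher to lower head: from OW-11 toward OW-6, i.e. toward the north-west.

i ≈ 0.00213; groundwater flows toward the north-west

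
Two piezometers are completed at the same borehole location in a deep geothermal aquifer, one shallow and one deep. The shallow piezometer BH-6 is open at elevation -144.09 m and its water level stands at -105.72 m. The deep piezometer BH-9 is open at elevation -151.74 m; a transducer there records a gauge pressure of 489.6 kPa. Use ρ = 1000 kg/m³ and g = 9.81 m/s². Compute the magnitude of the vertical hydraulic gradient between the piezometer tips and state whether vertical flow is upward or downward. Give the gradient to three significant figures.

Total head at BH-6: h = -105.72 m (water level in the standpipe).
Pressure head at BH-9: ψ = P/(ρg) = 489.6×1000 / (1000 × 9.81) = 49.91 m.
Total head at BH-9: h = z + ψ = -151.74 + 49.91 = -101.83 m.
Δh = h(BH-6) − h(BH-9) = -105.72 − (-101.83) = -3.89 m.
Vertical separation Δz = -144.09 − (-151.74) = 7.65 m.
|i_v| = |Δh| / Δz = 3.89 / 7.65 = 0.508.
Head is higher in the deep piezometer, so vertical flow is upward (discharge condition).

|i_v| ≈ 0.508; vertical flow is upward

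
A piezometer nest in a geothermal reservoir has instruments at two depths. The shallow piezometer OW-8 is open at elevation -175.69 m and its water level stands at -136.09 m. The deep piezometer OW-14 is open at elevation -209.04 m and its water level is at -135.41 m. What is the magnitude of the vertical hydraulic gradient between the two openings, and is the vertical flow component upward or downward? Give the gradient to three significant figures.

|i_v| ≈ 0.0204; vertical flow is upward

Total head at OW-8: h = -136.09 m (water level in the standpipe).
Total head at OW-14: h = -135.41 m.
Δh = h(OW-8) − h(OW-14) = -136.09 − (-135.41) = -0.68 m.
Vertical separation Δz = -175.69 − (-209.04) = 33.35 m.
|i_v| = |Δh| / Δz = 0.68 / 33.35 = 0.0204.
Head is higher in the deep piezometer, so vertical flow is upward (discharge condition).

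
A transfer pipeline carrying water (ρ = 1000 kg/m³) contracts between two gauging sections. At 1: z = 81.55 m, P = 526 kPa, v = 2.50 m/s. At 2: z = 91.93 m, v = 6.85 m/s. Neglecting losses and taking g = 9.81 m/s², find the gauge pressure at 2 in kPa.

Pressure head at 1: ψ₁ = P₁/(ρg) = 526×1000 / (1000 × 9.81) = 53.62 m.
Velocity heads: v₁²/2g = 2.50²/19.62 = 0.319 m; v₂²/2g = 6.85²/19.62 = 2.392 m.
Total head H = z₁ + ψ₁ + v₁²/2g = 81.55 + 53.62 + 0.319 = 135.49 m.
ψ₂ = H − z₂ − v₂²/2g = 135.49 − 91.93 − 2.392 = 41.17 m.
P₂ = ρgψ₂ = 1000 × 9.81 × 41.17 ≈ 404 kPa.

P₂ ≈ 404 kPa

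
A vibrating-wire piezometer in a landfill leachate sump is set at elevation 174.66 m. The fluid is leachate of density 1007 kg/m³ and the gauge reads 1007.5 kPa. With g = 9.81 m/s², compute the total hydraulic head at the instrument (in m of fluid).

h ≈ 276.65 m

ψ = P/(ρg) = 1007.5×1000 / (1007 × 9.81) = 101.99 m.
h = z + ψ = 174.66 + 101.99 = 276.65 m.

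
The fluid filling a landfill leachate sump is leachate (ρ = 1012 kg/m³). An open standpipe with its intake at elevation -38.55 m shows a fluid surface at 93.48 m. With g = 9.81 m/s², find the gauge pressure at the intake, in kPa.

P ≈ 1310 kPa

Pressure head ψ = h − z = 93.48 − (-38.55) = 132.03 m.
P = ρgψ = 1012 × 9.81 × 132.03 = 1310757 Pa ≈ 1310 kPa.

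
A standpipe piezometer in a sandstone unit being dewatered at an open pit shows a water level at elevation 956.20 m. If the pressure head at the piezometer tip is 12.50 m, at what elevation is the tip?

z = h − ψ = 956.20 − 12.50 = 943.70 m.

z ≈ 943.70 m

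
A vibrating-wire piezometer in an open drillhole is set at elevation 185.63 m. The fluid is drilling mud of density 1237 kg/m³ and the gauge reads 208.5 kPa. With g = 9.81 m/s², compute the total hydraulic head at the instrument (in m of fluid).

ψ = P/(ρg) = 208.5×1000 / (1237 × 9.81) = 17.18 m.
h = z + ψ = 185.63 + 17.18 = 202.81 m.

h ≈ 202.81 m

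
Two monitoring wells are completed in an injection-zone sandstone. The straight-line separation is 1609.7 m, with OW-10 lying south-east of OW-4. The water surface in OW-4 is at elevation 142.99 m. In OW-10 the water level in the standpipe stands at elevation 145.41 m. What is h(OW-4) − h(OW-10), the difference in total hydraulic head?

Total head at OW-4: h = 142.99 m (water level in the piezometer is the total head).
Total head at OW-10: h = 145.41 m (water level in the piezometer is the total head).
Head difference: h(OW-4) − h(OW-10) = 142.99 − 145.41 = -2.42 m.

Δh ≈ -2.42 m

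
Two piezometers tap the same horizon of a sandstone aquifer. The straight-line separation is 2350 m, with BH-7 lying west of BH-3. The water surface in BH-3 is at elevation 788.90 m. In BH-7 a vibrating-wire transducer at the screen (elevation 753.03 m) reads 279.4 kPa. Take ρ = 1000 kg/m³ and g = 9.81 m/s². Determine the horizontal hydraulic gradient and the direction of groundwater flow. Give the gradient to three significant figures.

Total head at BH-3: h = 788.90 m (water level in the piezometer is the total head).
Pressure head at BH-7: ψ = P/(ρg) = 279.4×1000 / (1000 × 9.81) = 28.48 m.
Total head at BH-7: h = z + ψ = 753.03 + 28.48 = 781.51 m.
Head difference: h(BH-3) − h(BH-7) = 788.90 − 781.51 = 7.39 m.
Hydraulic gradient: i = |Δh| / L = 7.39 / 2350 = 0.00314.
Flow is from higher to lower head: from BH-3 toward BH-7, i.e. toward the west.

i ≈ 0.00314; groundwater flows toward the west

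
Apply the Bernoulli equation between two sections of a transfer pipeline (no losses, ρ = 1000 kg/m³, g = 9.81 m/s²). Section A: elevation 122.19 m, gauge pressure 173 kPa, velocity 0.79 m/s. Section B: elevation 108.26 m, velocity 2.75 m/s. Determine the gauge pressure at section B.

Pressure head at A: ψ₁ = P₁/(ρg) = 173×1000 / (1000 × 9.81) = 17.64 m.
Velocity heads: v₁²/2g = 0.79²/19.62 = 0.032 m; v₂²/2g = 2.75²/19.62 = 0.385 m.
Total head H = z₁ + ψ₁ + v₁²/2g = 122.19 + 17.64 + 0.032 = 139.86 m.
ψ₂ = H − z₂ − v₂²/2g = 139.86 − 108.26 − 0.385 = 31.22 m.
P₂ = ρgψ₂ = 1000 × 9.81 × 31.22 ≈ 306 kPa.

P₂ ≈ 306 kPa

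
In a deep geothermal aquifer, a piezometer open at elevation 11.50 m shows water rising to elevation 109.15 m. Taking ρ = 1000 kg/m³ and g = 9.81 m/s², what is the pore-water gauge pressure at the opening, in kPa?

P ≈ 958 kPa

Pressure head ψ = h − z = 109.15 − 11.50 = 97.65 m.
P = ρgψ = 1000 × 9.81 × 97.65 = 957946 Pa ≈ 958 kPa.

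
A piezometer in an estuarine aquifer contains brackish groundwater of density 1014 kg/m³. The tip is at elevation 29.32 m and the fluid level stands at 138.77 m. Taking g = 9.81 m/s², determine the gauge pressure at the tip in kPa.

Pressure head ψ = h − z = 138.77 − 29.32 = 109.45 m.
P = ρgψ = 1014 × 9.81 × 109.45 = 1088736 Pa ≈ 1090 kPa.

P ≈ 1090 kPa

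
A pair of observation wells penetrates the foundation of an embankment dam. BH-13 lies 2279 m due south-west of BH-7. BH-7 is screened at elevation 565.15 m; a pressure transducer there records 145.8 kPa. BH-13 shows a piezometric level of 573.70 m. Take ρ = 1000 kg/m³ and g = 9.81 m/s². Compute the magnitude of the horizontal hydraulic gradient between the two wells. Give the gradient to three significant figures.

Pressure head at BH-7: ψ = P/(ρg) = 145.8×1000 / (1000 × 9.81) = 14.86 m.
Total head at BH-7: h = z + ψ = 565.15 + 14.86 = 580.01 m.
Total head at BH-13: h = 573.70 m (water level in the piezometer is the total head).
Head difference: h(BH-7) − h(BH-13) = 580.01 − 573.70 = 6.31 m.
Hydraulic gradient: i = |Δh| / L = 6.31 / 2279 = 0.00277.

i ≈ 0.00277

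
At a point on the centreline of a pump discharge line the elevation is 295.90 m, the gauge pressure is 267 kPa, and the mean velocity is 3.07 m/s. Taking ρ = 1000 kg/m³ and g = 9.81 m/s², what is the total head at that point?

Pressure head ψ = P/(ρg) = 267×1000 / (1000 × 9.81) = 27.22 m.
Velocity head = v²/(2g) = 3.07² / (2 × 9.81) = 0.480 m.
h = z + ψ + v²/(2g) = 295.90 + 27.22 + 0.480 = 323.60 m.

h ≈ 323.60 m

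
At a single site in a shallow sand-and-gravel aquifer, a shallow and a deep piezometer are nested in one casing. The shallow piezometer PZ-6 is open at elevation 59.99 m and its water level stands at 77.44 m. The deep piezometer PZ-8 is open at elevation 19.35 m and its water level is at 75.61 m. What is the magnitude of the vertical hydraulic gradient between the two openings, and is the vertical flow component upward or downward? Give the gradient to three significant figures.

|i_v| ≈ 0.0450; vertical flow is downward

Total head at PZ-6: h = 77.44 m (water level in the standpipe).
Total head at PZ-8: h = 75.61 m.
Δh = h(PZ-6) − h(PZ-8) = 77.44 − 75.61 = 1.83 m.
Vertical separation Δz = 59.99 − 19.35 = 40.64 m.
|i_v| = |Δh| / Δz = 1.83 / 40.64 = 0.0450.
Head is higher in the shallow piezometer, so vertical flow is downward (recharge condition).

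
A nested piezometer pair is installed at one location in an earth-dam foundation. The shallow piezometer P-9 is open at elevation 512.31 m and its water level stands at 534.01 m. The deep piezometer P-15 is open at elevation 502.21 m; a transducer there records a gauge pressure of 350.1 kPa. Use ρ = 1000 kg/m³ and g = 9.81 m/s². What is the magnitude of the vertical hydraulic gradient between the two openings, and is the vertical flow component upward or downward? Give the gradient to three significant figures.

|i_v| ≈ 0.385; vertical flow is upward

Total head at P-9: h = 534.01 m (water level in the standpipe).
Pressure head at P-15: ψ = P/(ρg) = 350.1×1000 / (1000 × 9.81) = 35.69 m.
Total head at P-15: h = z + ψ = 502.21 + 35.69 = 537.90 m.
Δh = h(P-9) − h(P-15) = 534.01 − 537.90 = -3.89 m.
Vertical separation Δz = 512.31 − 502.21 = 10.10 m.
|i_v| = |Δh| / Δz = 3.89 / 10.10 = 0.385.
Head is higher in the deep piezometer, so vertical flow is upward (discharge condition).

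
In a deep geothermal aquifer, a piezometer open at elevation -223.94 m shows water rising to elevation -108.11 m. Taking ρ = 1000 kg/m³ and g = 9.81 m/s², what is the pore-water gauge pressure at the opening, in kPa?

Pressure head ψ = h − z = -108.11 − (-223.94) = 115.83 m.
P = ρgψ = 1000 × 9.81 × 115.83 = 1136292 Pa ≈ 1140 kPa.

P ≈ 1140 kPa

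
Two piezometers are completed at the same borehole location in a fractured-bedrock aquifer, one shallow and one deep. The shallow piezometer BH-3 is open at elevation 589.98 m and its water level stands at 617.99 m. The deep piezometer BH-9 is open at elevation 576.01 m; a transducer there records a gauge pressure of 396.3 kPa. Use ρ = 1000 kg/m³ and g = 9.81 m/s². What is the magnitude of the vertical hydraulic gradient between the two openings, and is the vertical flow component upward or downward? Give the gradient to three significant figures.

|i_v| ≈ 0.113; vertical flow is downward

Total head at BH-3: h = 617.99 m (water level in the standpipe).
Pressure head at BH-9: ψ = P/(ρg) = 396.3×1000 / (1000 × 9.81) = 40.40 m.
Total head at BH-9: h = z + ψ = 576.01 + 40.40 = 616.41 m.
Δh = h(BH-3) − h(BH-9) = 617.99 − 616.41 = 1.58 m.
Vertical separation Δz = 589.98 − 576.01 = 13.97 m.
|i_v| = |Δh| / Δz = 1.58 / 13.97 = 0.113.
Head is higher in the shallow piezometer, so vertical flow is downward (recharge condition).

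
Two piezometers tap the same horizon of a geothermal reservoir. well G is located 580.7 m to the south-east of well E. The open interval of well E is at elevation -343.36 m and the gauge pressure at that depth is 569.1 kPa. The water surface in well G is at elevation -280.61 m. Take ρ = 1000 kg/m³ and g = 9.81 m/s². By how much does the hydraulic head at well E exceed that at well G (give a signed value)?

Δh ≈ -4.74 m

Pressure head at well E: ψ = P/(ρg) = 569.1×1000 / (1000 × 9.81) = 58.01 m.
Total head at well E: h = z + ψ = -343.36 + 58.01 = -285.35 m.
Total head at well G: h = -280.61 m (water level in the piezometer is the total head).
Head difference: h(well E) − h(well G) = -285.35 − (-280.61) = -4.74 m.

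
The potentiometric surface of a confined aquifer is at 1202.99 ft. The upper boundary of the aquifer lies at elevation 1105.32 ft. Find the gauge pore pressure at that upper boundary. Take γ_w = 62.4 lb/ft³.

P ≈ 42.3 psi

Pressure head at the aquifer top: ψ = h − z = 1202.99 − 1105.32 = 97.67 ft.
P = γψ/144 = 62.4 × 97.67 / 144 = 42.3 psi.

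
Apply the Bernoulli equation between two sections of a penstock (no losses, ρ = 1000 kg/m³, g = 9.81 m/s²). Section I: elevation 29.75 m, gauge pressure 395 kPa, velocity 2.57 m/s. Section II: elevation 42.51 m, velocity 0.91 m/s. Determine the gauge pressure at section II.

P₂ ≈ 273 kPa

Pressure head at I: ψ₁ = P₁/(ρg) = 395×1000 / (1000 × 9.81) = 40.27 m.
Velocity heads: v₁²/2g = 2.57²/19.62 = 0.337 m; v₂²/2g = 0.91²/19.62 = 0.042 m.
Total head H = z₁ + ψ₁ + v₁²/2g = 29.75 + 40.27 + 0.337 = 70.36 m.
ψ₂ = H − z₂ − v₂²/2g = 70.36 − 42.51 − 0.042 = 27.81 m.
P₂ = ρgψ₂ = 1000 × 9.81 × 27.81 ≈ 273 kPa.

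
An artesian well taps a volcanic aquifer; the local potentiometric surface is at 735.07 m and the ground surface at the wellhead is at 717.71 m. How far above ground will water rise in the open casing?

≈ 17.36 m above ground

Water rises to the potentiometric surface, so the rise above ground = 735.07 − 717.71 = 17.36 m.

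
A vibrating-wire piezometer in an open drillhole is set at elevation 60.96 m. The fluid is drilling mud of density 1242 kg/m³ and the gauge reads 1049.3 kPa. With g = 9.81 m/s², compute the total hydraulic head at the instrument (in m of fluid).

ψ = P/(ρg) = 1049.3×1000 / (1242 × 9.81) = 86.12 m.
h = z + ψ = 60.96 + 86.12 = 147.08 m.

h ≈ 147.08 m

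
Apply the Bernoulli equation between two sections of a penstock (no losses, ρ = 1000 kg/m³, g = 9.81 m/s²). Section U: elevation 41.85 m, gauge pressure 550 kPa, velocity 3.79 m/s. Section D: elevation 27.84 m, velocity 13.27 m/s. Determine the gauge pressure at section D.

P₂ ≈ 607 kPa

Pressure head at U: ψ₁ = P₁/(ρg) = 550×1000 / (1000 × 9.81) = 56.07 m.
Velocity heads: v₁²/2g = 3.79²/19.62 = 0.732 m; v₂²/2g = 13.27²/19.62 = 8.975 m.
Total head H = z₁ + ψ₁ + v₁²/2g = 41.85 + 56.07 + 0.732 = 98.65 m.
ψ₂ = H − z₂ − v₂²/2g = 98.65 − 27.84 − 8.975 = 61.84 m.
P₂ = ρgψ₂ = 1000 × 9.81 × 61.84 ≈ 607 kPa.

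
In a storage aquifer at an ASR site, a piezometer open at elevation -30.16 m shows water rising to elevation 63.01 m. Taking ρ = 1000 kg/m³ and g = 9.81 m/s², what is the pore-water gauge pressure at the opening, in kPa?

Pressure head ψ = h − z = 63.01 − (-30.16) = 93.17 m.
P = ρgψ = 1000 × 9.81 × 93.17 = 913998 Pa ≈ 914 kPa.

P ≈ 914 kPa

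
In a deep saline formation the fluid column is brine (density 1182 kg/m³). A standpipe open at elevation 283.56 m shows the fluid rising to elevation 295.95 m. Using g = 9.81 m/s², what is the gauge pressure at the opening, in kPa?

P ≈ 144 kPa

Pressure head ψ = h − z = 295.95 − 283.56 = 12.39 m.
P = ρgψ = 1182 × 9.81 × 12.39 = 143667 Pa ≈ 144 kPa.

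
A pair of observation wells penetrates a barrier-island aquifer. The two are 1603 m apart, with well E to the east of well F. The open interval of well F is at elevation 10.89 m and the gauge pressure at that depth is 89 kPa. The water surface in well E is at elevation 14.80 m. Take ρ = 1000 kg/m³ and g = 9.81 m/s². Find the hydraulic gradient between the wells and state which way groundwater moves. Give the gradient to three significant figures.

i ≈ 0.00322; groundwater flows toward the east

Pressure head at well F: ψ = P/(ρg) = 89×1000 / (1000 × 9.81) = 9.07 m.
Total head at well F: h = z + ψ = 10.89 + 9.07 = 19.96 m.
Total head at well E: h = 14.80 m (water level in the piezometer is the total head).
Head difference: h(well F) − h(well E) = 19.96 − 14.80 = 5.16 m.
Hydraulic gradient: i = |Δh| / L = 5.16 / 1603 = 0.00322.
Flow is from higher to lower head: from well F toward well E, i.e. toward the east.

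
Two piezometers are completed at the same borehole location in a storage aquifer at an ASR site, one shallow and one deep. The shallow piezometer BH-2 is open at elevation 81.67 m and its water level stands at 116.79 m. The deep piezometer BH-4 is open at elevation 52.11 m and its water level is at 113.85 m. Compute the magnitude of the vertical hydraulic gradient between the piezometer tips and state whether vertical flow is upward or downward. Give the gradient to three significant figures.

Total head at BH-2: h = 116.79 m (water level in the standpipe).
Total head at BH-4: h = 113.85 m.
Δh = h(BH-2) − h(BH-4) = 116.79 − 113.85 = 2.94 m.
Vertical separation Δz = 81.67 − 52.11 = 29.56 m.
|i_v| = |Δh| / Δz = 2.94 / 29.56 = 0.0995.
Head is higher in the shallow piezometer, so vertical flow is downward (recharge condition).

|i_v| ≈ 0.0995; vertical flow is downward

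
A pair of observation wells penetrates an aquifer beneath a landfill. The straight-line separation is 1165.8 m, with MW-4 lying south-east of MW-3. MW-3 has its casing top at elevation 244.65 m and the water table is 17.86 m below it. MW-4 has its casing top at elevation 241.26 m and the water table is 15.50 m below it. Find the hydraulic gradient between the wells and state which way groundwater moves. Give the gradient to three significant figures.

Total head at MW-3: h = 244.65 − 17.86 = 226.79 m.
Total head at MW-4: h = 241.26 − 15.50 = 225.76 m.
Head difference: h(MW-3) − h(MW-4) = 226.79 − 225.76 = 1.03 m.
Hydraulic gradient: i = |Δh| / L = 1.03 / 1165.8 = 0.000884.
Flow is from higher to lower head: from MW-3 toward MW-4, i.e. toward the south-east.

i ≈ 0.000884; groundwater flows toward the south-east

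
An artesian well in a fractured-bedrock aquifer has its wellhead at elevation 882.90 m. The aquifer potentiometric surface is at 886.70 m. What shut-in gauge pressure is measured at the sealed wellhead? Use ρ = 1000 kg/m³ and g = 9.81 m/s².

P ≈ 37.3 kPa

Head above the cap: Δh = 886.70 − 882.90 = 3.80 m.
P = ρgΔh = 1000 × 9.81 × 3.80 = 37278 Pa ≈ 37.3 kPa.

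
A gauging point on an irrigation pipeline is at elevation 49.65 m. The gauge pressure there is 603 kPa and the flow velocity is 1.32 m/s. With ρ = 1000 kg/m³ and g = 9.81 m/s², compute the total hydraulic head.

h ≈ 111.21 m

Pressure head ψ = P/(ρg) = 603×1000 / (1000 × 9.81) = 61.47 m.
Velocity head = v²/(2g) = 1.32² / (2 × 9.81) = 0.089 m.
h = z + ψ + v²/(2g) = 49.65 + 61.47 + 0.089 = 111.21 m.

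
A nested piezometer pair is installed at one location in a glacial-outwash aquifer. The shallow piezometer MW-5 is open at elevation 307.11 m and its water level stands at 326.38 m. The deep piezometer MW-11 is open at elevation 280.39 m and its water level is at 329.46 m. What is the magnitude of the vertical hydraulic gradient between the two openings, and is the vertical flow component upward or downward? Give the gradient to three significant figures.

Total head at MW-5: h = 326.38 m (water level in the standpipe).
Total head at MW-11: h = 329.46 m.
Δh = h(MW-5) − h(MW-11) = 326.38 − 329.46 = -3.08 m.
Vertical separation Δz = 307.11 − 280.39 = 26.72 m.
|i_v| = |Δh| / Δz = 3.08 / 26.72 = 0.115.
Head is higher in the deep piezometer, so vertical flow is upward (discharge condition).

|i_v| ≈ 0.115; vertical flow is upward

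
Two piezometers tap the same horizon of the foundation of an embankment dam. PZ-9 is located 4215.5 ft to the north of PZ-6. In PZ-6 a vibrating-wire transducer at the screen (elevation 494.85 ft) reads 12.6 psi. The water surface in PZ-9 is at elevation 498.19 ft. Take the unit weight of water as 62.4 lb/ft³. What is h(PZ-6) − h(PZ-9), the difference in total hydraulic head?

Pressure head at PZ-6: ψ = 144·P/γ = 144 × 12.6 / 62.4 = 29.08 ft.
Total head at PZ-6: h = z + ψ = 494.85 + 29.08 = 523.93 ft.
Total head at PZ-9: h = 498.19 ft (water level in the piezometer is the total head).
Head difference: h(PZ-6) − h(PZ-9) = 523.93 − 498.19 = 25.74 ft.

Δh ≈ 25.74 ft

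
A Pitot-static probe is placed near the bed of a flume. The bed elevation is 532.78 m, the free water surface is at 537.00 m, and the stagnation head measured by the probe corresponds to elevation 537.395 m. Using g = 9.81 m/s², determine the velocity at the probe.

v ≈ 2.78 m/s

Near the bed, under hydrostatic conditions, the piezometric head (z + ψ) equals the free-surface elevation, 537.00 m.
Velocity head = total − piezometric = 537.395 − 537.00 = 0.395 m.
v = √(2g·h_v) = √(2 × 9.81 × 0.395) = 2.78 m/s.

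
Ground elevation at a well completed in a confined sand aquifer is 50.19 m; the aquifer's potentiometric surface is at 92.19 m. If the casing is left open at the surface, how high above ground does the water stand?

Water rises to the potentiometric surface, so the rise above ground = 92.19 − 50.19 = 42.00 m.

≈ 42.00 m above ground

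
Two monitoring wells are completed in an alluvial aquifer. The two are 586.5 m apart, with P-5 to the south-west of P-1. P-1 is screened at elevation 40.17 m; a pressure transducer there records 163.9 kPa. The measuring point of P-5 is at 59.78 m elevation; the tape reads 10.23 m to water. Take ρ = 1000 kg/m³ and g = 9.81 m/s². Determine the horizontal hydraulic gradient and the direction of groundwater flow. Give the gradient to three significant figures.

i ≈ 0.0125; groundwater flows toward the south-west

Pressure head at P-1: ψ = P/(ρg) = 163.9×1000 / (1000 × 9.81) = 16.71 m.
Total head at P-1: h = z + ψ = 40.17 + 16.71 = 56.88 m.
Total head at P-5: h = 59.78 − 10.23 = 49.55 m.
Head difference: h(P-1) − h(P-5) = 56.88 − 49.55 = 7.33 m.
Hydraulic gradient: i = |Δh| / L = 7.33 / 586.5 = 0.0125.
Flow is from higher to lower head: from P-1 toward P-5, i.e. toward the south-west.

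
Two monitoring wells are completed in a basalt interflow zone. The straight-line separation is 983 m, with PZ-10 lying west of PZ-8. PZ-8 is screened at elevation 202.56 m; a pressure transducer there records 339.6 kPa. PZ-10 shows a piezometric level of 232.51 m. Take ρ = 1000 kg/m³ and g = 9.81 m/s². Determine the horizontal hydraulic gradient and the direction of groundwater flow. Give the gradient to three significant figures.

Pressure head at PZ-8: ψ = P/(ρg) = 339.6×1000 / (1000 × 9.81) = 34.62 m.
Total head at PZ-8: h = z + ψ = 202.56 + 34.62 = 237.18 m.
Total head at PZ-10: h = 232.51 m (water level in the piezometer is the total head).
Head difference: h(PZ-8) − h(PZ-10) = 237.18 − 232.51 = 4.67 m.
Hydraulic gradient: i = |Δh| / L = 4.67 / 983 = 0.00475.
Flow is from higher to lower head: from PZ-8 toward PZ-10, i.e. toward the west.

i ≈ 0.00475; groundwater flows toward the west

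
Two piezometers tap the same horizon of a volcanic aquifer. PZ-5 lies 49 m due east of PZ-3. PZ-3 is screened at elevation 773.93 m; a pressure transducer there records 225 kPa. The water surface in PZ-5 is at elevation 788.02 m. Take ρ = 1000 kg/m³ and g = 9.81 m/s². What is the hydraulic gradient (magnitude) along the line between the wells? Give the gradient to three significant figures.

Pressure head at PZ-3: ψ = P/(ρg) = 225×1000 / (1000 × 9.81) = 22.94 m.
Total head at PZ-3: h = z + ψ = 773.93 + 22.94 = 796.87 m.
Total head at PZ-5: h = 788.02 m (water level in the piezometer is the total head).
Head difference: h(PZ-3) − h(PZ-5) = 796.87 − 788.02 = 8.85 m.
Hydraulic gradient: i = |Δh| / L = 8.85 / 49 = 0.181.

i ≈ 0.181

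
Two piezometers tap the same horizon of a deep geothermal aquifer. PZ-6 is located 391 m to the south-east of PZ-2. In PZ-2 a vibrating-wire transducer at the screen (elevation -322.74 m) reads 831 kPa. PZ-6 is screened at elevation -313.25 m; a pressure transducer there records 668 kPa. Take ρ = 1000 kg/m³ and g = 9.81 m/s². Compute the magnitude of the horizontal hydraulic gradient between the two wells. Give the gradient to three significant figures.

i ≈ 0.0182

Pressure head at PZ-2: ψ = P/(ρg) = 831×1000 / (1000 × 9.81) = 84.71 m.
Total head at PZ-2: h = z + ψ = -322.74 + 84.71 = -238.03 m.
Pressure head at PZ-6: ψ = P/(ρg) = 668×1000 / (1000 × 9.81) = 68.09 m.
Total head at PZ-6: h = z + ψ = -313.25 + 68.09 = -245.16 m.
Head difference: h(PZ-2) − h(PZ-6) = -238.03 − (-245.16) = 7.13 m.
Hydraulic gradient: i = |Δh| / L = 7.13 / 391 = 0.0182.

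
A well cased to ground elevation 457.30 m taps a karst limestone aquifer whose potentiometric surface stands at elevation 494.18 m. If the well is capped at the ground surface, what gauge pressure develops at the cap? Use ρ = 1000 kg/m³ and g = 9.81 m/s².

Head above the cap: Δh = 494.18 − 457.30 = 36.88 m.
P = ρgΔh = 1000 × 9.81 × 36.88 = 361793 Pa ≈ 362 kPa.

P ≈ 362 kPa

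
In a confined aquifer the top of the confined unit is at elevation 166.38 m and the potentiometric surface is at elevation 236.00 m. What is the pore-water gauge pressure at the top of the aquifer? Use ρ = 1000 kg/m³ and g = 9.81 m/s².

Pressure head at the aquifer top: ψ = h − z = 236.00 − 166.38 = 69.62 m.
P = ρgψ = 1000 × 9.81 × 69.62 = 682972 Pa ≈ 683 kPa.

P ≈ 683 kPa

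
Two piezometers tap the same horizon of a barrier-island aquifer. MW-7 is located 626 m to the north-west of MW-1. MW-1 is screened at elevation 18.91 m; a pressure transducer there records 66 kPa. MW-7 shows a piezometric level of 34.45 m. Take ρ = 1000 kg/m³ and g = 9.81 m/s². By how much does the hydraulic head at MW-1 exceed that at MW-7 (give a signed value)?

Pressure head at MW-1: ψ = P/(ρg) = 66×1000 / (1000 × 9.81) = 6.73 m.
Total head at MW-1: h = z + ψ = 18.91 + 6.73 = 25.64 m.
Total head at MW-7: h = 34.45 m (water level in the piezometer is the total head).
Head difference: h(MW-1) − h(MW-7) = 25.64 − 34.45 = -8.81 m.

Δh ≈ -8.81 m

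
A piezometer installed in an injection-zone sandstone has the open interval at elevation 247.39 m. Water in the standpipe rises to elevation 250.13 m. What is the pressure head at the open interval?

Total head h = 250.13 m (the water-surface elevation in the piezometer).
Pressure head ψ = h − z = 250.13 − 247.39 = 2.74 m.

ψ ≈ 2.74 m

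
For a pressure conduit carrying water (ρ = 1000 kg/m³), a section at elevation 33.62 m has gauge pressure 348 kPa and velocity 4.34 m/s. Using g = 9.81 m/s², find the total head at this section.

h ≈ 70.05 m

Pressure head ψ = P/(ρg) = 348×1000 / (1000 × 9.81) = 35.47 m.
Velocity head = v²/(2g) = 4.34² / (2 × 9.81) = 0.960 m.
h = z + ψ + v²/(2g) = 33.62 + 35.47 + 0.960 = 70.05 m.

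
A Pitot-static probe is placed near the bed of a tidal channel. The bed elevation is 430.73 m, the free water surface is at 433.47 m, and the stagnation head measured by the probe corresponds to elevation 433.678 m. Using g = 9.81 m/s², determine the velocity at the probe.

v ≈ 2.02 m/s

Near the bed, under hydrostatic conditions, the piezometric head (z + ψ) equals the free-surface elevation, 433.47 m.
Velocity head = total − piezometric = 433.678 − 433.47 = 0.208 m.
v = √(2g·h_v) = √(2 × 9.81 × 0.208) = 2.02 m/s.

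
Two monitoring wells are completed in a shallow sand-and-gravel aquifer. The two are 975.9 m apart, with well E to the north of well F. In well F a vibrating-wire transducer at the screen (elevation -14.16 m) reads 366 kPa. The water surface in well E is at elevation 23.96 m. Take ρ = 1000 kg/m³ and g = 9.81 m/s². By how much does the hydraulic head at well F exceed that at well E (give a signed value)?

Pressure head at well F: ψ = P/(ρg) = 366×1000 / (1000 × 9.81) = 37.31 m.
Total head at well F: h = z + ψ = -14.16 + 37.31 = 23.15 m.
Total head at well E: h = 23.96 m (water level in the piezometer is the total head).
Head difference: h(well F) − h(well E) = 23.15 − 23.96 = -0.81 m.

Δh ≈ -0.81 m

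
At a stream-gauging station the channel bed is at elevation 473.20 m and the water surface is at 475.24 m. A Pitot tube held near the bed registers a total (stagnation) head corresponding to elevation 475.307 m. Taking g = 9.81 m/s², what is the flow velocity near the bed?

v ≈ 1.15 m/s

Near the bed, under hydrostatic conditions, the piezometric head (z + ψ) equals the free-surface elevation, 475.24 m.
Velocity head = total − piezometric = 475.307 − 475.24 = 0.067 m.
v = √(2g·h_v) = √(2 × 9.81 × 0.067) = 1.15 m/s.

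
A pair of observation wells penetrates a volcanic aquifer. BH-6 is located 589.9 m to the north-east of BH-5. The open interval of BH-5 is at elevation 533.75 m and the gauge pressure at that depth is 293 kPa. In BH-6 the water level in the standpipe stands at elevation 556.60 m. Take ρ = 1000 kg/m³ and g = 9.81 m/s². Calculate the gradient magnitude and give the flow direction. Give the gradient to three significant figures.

Pressure head at BH-5: ψ = P/(ρg) = 293×1000 / (1000 × 9.81) = 29.87 m.
Total head at BH-5: h = z + ψ = 533.75 + 29.87 = 563.62 m.
Total head at BH-6: h = 556.60 m (water level in the piezometer is the total head).
Head difference: h(BH-5) − h(BH-6) = 563.62 − 556.60 = 7.02 m.
Hydraulic gradient: i = |Δh| / L = 7.02 / 589.9 = 0.0119.
Flow is from higher to lower head: from BH-5 toward BH-6, i.e. toward the north-east.

i ≈ 0.0119; groundwater flows toward the north-east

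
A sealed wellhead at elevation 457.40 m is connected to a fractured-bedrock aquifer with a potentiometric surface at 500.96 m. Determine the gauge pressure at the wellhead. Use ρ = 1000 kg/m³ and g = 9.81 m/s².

Head above the cap: Δh = 500.96 − 457.40 = 43.56 m.
P = ρgΔh = 1000 × 9.81 × 43.56 = 427324 Pa ≈ 427 kPa.

P ≈ 427 kPa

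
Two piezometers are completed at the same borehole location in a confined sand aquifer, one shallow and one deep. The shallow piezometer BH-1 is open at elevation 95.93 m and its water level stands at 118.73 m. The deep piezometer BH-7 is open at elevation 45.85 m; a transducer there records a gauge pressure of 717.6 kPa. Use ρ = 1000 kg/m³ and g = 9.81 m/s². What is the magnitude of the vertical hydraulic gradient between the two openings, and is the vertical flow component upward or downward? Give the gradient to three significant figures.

Total head at BH-1: h = 118.73 m (water level in the standpipe).
Pressure head at BH-7: ψ = P/(ρg) = 717.6×1000 / (1000 × 9.81) = 73.15 m.
Total head at BH-7: h = z + ψ = 45.85 + 73.15 = 119.00 m.
Δh = h(BH-1) − h(BH-7) = 118.73 − 119.00 = -0.27 m.
Vertical separation Δz = 95.93 − 45.85 = 50.08 m.
|i_v| = |Δh| / Δz = 0.27 / 50.08 = 0.00539.
Head is higher in the deep piezometer, so vertical flow is upward (discharge condition).

|i_v| ≈ 0.00539; vertical flow is upward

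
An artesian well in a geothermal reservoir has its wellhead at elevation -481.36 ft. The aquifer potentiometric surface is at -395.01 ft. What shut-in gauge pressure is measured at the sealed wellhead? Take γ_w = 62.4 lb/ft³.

P ≈ 37.4 psi

Head above the cap: Δh = -395.01 − (-481.36) = 86.35 ft.
P = γΔh/144 = 62.4 × 86.35 / 144 = 37.4 psi.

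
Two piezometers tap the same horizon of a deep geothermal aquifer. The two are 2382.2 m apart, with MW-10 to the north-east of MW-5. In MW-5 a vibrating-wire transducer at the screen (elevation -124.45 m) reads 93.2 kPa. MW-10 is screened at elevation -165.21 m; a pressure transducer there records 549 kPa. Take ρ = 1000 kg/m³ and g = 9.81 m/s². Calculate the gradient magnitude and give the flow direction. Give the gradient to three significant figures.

Pressure head at MW-5: ψ = P/(ρg) = 93.2×1000 / (1000 × 9.81) = 9.50 m.
Total head at MW-5: h = z + ψ = -124.45 + 9.50 = -114.95 m.
Pressure head at MW-10: ψ = P/(ρg) = 549×1000 / (1000 × 9.81) = 55.96 m.
Total head at MW-10: h = z + ψ = -165.21 + 55.96 = -109.25 m.
Head difference: h(MW-5) − h(MW-10) = -114.95 − (-109.25) = -5.70 m.
Hydraulic gradient: i = |Δh| / L = 5.70 / 2382.2 = 0.00239.
Flow is from higher to lower head: from MW-10 toward MW-5, i.e. toward the south-west.

i ≈ 0.00239; groundwater flows toward the south-west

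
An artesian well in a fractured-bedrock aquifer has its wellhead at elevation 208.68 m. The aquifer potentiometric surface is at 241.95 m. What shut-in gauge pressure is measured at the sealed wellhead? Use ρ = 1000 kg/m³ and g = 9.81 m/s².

Head above the cap: Δh = 241.95 − 208.68 = 33.27 m.
P = ρgΔh = 1000 × 9.81 × 33.27 = 326379 Pa ≈ 326 kPa.

P ≈ 326 kPa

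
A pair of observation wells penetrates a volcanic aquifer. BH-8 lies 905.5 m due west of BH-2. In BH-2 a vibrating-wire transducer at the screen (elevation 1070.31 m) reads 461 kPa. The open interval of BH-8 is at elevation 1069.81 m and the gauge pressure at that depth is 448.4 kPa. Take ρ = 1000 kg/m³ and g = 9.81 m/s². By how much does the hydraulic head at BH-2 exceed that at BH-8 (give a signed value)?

Pressure head at BH-2: ψ = P/(ρg) = 461×1000 / (1000 × 9.81) = 46.99 m.
Total head at BH-2: h = z + ψ = 1070.31 + 46.99 = 1117.30 m.
Pressure head at BH-8: ψ = P/(ρg) = 448.4×1000 / (1000 × 9.81) = 45.71 m.
Total head at BH-8: h = z + ψ = 1069.81 + 45.71 = 1115.52 m.
Head difference: h(BH-2) − h(BH-8) = 1117.30 − 1115.52 = 1.78 m.

Δh ≈ 1.78 m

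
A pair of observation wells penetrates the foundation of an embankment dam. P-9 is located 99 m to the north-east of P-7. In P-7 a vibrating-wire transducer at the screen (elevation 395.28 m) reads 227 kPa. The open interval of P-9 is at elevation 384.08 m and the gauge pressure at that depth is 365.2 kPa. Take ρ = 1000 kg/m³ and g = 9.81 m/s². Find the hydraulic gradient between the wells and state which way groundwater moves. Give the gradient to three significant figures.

Pressure head at P-7: ψ = P/(ρg) = 227×1000 / (1000 × 9.81) = 23.14 m.
Total head at P-7: h = z + ψ = 395.28 + 23.14 = 418.42 m.
Pressure head at P-9: ψ = P/(ρg) = 365.2×1000 / (1000 × 9.81) = 37.23 m.
Total head at P-9: h = z + ψ = 384.08 + 37.23 = 421.31 m.
Head difference: h(P-7) − h(P-9) = 418.42 − 421.31 = -2.89 m.
Hydraulic gradient: i = |Δh| / L = 2.89 / 99 = 0.0292.
Flow is from higher to lower head: from P-9 toward P-7, i.e. toward the south-west.

i ≈ 0.0292; groundwater flows toward the south-west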